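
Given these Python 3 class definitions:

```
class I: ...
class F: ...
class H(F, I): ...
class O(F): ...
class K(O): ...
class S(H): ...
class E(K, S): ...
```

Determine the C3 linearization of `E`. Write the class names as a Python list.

L[E] = E + merge(L[K], L[S], [K S])
  take K:  [K O F object] + [S H F I object] + [K S]
  take O:  [O F object] + [S H F I object] + [S]
  take S:  [F object] + [S H F I object] + [S]
  take H:  [F object] + [H F I object]
  take F:  [F object] + [F I object]
  take I:  [object] + [I object]
  take object:  [object] + [object]

[E, K, O, S, H, F, I, object]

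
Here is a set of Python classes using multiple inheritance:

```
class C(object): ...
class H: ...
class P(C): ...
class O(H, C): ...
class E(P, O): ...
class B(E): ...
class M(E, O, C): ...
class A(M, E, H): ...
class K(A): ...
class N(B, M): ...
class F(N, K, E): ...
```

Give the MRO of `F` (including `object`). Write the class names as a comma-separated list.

F, N, B, K, A, M, E, P, O, H, C, object

L[F] = F + merge(L[N], L[K], L[E], [N K E])
  take N:  [N B M E P O H C object] + [K A M E P O H C object] + [E P O H C object] + [N K E]
  take B:  [B M E P O H C object] + [K A M E P O H C object] + [E P O H C object] + [K E]
  take K:  [M E P O H C object] + [K A M E P O H C object] + [E P O H C object] + [K E]
  take A:  [M E P O H C object] + [A M E P O H C object] + [E P O H C object] + [E]
  take M:  [M E P O H C object] + [M E P O H C object] + [E P O H C object] + [E]
  take E:  [E P O H C object] + [E P O H C object] + [E P O H C object] + [E]
  take P:  [P O H C object] + [P O H C object] + [P O H C object]
  take O:  [O H C object] + [O H C object] + [O H C object]
  take H:  [H C object] + [H C object] + [H C object]
  take C:  [C object] + [C object] + [C object]
  take object:  [object] + [object] + [object]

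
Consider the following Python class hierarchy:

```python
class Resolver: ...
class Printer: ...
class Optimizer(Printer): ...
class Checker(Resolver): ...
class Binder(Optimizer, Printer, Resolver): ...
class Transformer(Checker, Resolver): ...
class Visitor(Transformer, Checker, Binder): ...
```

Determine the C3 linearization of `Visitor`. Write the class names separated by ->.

L[Visitor] = Visitor + merge(L[Transformer], L[Checker], L[Binder], [Transformer Checker Binder])
  take Transformer:  [Transformer Checker Resolver object] + [Checker Resolver object] + [Binder Optimizer Printer Resolver object] + [Transformer Checker Binder]
  take Checker:  [Checker Resolver object] + [Checker Resolver object] + [Binder Optimizer Printer Resolver object] + [Checker Binder]
  take Binder:  [Resolver object] + [Resolver object] + [Binder Optimizer Printer Resolver object] + [Binder]
  take Optimizer:  [Resolver object] + [Resolver object] + [Optimizer Printer Resolver object]
  take Printer:  [Resolver object] + [Resolver object] + [Printer Resolver object]
  take Resolver:  [Resolver object] + [Resolver object] + [Resolver object]
  take object:  [object] + [object] + [object]

Visitor -> Transformer -> Checker -> Binder -> Optimizer -> Printer -> Resolver -> object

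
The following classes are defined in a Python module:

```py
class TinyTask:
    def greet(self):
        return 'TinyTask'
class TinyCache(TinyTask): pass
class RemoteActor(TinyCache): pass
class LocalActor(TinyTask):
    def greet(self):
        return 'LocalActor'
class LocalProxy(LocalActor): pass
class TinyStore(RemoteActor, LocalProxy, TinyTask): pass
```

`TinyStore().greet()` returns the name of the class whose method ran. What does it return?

L[TinyStore] = TinyStore + merge(L[RemoteActor], L[LocalProxy], L[TinyTask], [RemoteActor LocalProxy TinyTask])
  take RemoteActor:  [RemoteActor TinyCache TinyTask object] + [LocalProxy LocalActor TinyTask object] + [TinyTask object] + [RemoteActor LocalProxy TinyTask]
  take TinyCache:  [TinyCache TinyTask object] + [LocalProxy LocalActor TinyTask object] + [TinyTask object] + [LocalProxy TinyTask]
  take LocalProxy:  [TinyTask object] + [LocalProxy LocalActor TinyTask object] + [TinyTask object] + [LocalProxy TinyTask]
  take LocalActor:  [TinyTask object] + [LocalActor TinyTask object] + [TinyTask object] + [TinyTask]
  take TinyTask:  [TinyTask object] + [TinyTask object] + [TinyTask object] + [TinyTask]
  take object:  [object] + [object] + [object]
MRO: TinyStore RemoteActor TinyCache LocalProxy LocalActor TinyTask object
greet is defined in: LocalActor, TinyTask. First along the MRO is LocalActor.

LocalActor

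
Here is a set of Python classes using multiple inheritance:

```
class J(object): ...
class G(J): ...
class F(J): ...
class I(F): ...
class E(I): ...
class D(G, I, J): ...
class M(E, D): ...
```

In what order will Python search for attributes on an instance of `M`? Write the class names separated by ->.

M -> E -> D -> G -> I -> F -> J -> object

L[M] = M + merge(L[E], L[D], [E D])
  take E:  [E I F J object] + [D G I F J object] + [E D]
  take D:  [I F J object] + [D G I F J object] + [D]
  take G:  [I F J object] + [G I F J object]
  take I:  [I F J object] + [I F J object]
  take F:  [F J object] + [F J object]
  take J:  [J object] + [J object]
  take object:  [object] + [object]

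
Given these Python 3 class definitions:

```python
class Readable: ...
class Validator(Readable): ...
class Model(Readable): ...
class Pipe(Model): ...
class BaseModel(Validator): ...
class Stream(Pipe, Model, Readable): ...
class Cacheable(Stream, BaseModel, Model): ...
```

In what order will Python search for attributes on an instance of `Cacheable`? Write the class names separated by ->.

Cacheable -> Stream -> Pipe -> BaseModel -> Model -> Validator -> Readable -> object

L[Cacheable] = Cacheable + merge(L[Stream], L[BaseModel], L[Model], [Stream BaseModel Model])
  take Stream:  [Stream Pipe Model Readable object] + [BaseModel Validator Readable object] + [Model Readable object] + [Stream BaseModel Model]
  take Pipe:  [Pipe Model Readable object] + [BaseModel Validator Readable object] + [Model Readable object] + [BaseModel Model]
  take BaseModel:  [Model Readable object] + [BaseModel Validator Readable object] + [Model Readable object] + [BaseModel Model]
  take Model:  [Model Readable object] + [Validator Readable object] + [Model Readable object] + [Model]
  take Validator:  [Readable object] + [Validator Readable object] + [Readable object]
  take Readable:  [Readable object] + [Readable object] + [Readable object]
  take object:  [object] + [object] + [object]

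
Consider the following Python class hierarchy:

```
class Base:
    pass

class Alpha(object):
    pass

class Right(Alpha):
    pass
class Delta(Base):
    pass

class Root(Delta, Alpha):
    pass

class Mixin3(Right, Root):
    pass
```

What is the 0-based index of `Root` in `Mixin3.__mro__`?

2

L[Mixin3] = Mixin3 + merge(L[Right], L[Root], [Right Root])
  take Right:  [Right Alpha object] + [Root Delta Base Alpha object] + [Right Root]
  take Root:  [Alpha object] + [Root Delta Base Alpha object] + [Root]
  take Delta:  [Alpha object] + [Delta Base Alpha object]
  take Base:  [Alpha object] + [Base Alpha object]
  take Alpha:  [Alpha object] + [Alpha object]
  take object:  [object] + [object]
MRO: Mixin3 Right Root Delta Base Alpha object
Root sits at index 2.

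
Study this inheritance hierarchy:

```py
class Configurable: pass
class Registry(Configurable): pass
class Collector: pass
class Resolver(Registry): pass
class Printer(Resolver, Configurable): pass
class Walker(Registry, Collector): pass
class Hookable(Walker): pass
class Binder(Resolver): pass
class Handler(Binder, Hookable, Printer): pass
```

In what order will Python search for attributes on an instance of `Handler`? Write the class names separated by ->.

Handler -> Binder -> Hookable -> Walker -> Printer -> Resolver -> Registry -> Configurable -> Collector -> object

L[Handler] = Handler + merge(L[Binder], L[Hookable], L[Printer], [Binder Hookable Printer])
  take Binder:  [Binder Resolver Registry Configurable object] + [Hookable Walker Registry Configurable Collector object] + [Printer Resolver Registry Configurable object] + [Binder Hookable Printer]
  take Hookable:  [Resolver Registry Configurable object] + [Hookable Walker Registry Configurable Collector object] + [Printer Resolver Registry Configurable object] + [Hookable Printer]
  take Walker:  [Resolver Registry Configurable object] + [Walker Registry Configurable Collector object] + [Printer Resolver Registry Configurable object] + [Printer]
  take Printer:  [Resolver Registry Configurable object] + [Registry Configurable Collector object] + [Printer Resolver Registry Configurable object] + [Printer]
  take Resolver:  [Resolver Registry Configurable object] + [Registry Configurable Collector object] + [Resolver Registry Configurable object]
  take Registry:  [Registry Configurable object] + [Registry Configurable Collector object] + [Registry Configurable object]
  take Configurable:  [Configurable object] + [Configurable Collector object] + [Configurable object]
  take Collector:  [object] + [Collector object] + [object]
  take object:  [object] + [object] + [object]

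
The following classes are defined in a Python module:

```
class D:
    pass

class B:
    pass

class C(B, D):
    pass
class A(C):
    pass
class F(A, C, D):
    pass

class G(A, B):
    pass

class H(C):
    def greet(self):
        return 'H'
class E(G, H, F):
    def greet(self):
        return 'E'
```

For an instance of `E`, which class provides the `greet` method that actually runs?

E

L[E] = E + merge(L[G], L[H], L[F], [G H F])
  take G:  [G A C B D object] + [H C B D object] + [F A C B D object] + [G H F]
  take H:  [A C B D object] + [H C B D object] + [F A C B D object] + [H F]
  take F:  [A C B D object] + [C B D object] + [F A C B D object] + [F]
  take A:  [A C B D object] + [C B D object] + [A C B D object]
  take C:  [C B D object] + [C B D object] + [C B D object]
  take B:  [B D object] + [B D object] + [B D object]
  take D:  [D object] + [D object] + [D object]
  take object:  [object] + [object] + [object]
MRO: E G H F A C B D object
greet is defined in: E, H. First along the MRO is E.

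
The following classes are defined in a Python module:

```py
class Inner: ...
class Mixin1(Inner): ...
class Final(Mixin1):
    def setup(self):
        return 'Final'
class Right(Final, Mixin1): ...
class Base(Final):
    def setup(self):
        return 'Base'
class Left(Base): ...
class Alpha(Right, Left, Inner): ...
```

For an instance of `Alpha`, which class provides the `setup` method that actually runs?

Base

L[Alpha] = Alpha + merge(L[Right], L[Left], L[Inner], [Right Left Inner])
  take Right:  [Right Final Mixin1 Inner object] + [Left Base Final Mixin1 Inner object] + [Inner object] + [Right Left Inner]
  take Left:  [Final Mixin1 Inner object] + [Left Base Final Mixin1 Inner object] + [Inner object] + [Left Inner]
  take Base:  [Final Mixin1 Inner object] + [Base Final Mixin1 Inner object] + [Inner object] + [Inner]
  take Final:  [Final Mixin1 Inner object] + [Final Mixin1 Inner object] + [Inner object] + [Inner]
  take Mixin1:  [Mixin1 Inner object] + [Mixin1 Inner object] + [Inner object] + [Inner]
  take Inner:  [Inner object] + [Inner object] + [Inner object] + [Inner]
  take object:  [object] + [object] + [object]
MRO: Alpha Right Left Base Final Mixin1 Inner object
setup is defined in: Base, Final. First along the MRO is Base.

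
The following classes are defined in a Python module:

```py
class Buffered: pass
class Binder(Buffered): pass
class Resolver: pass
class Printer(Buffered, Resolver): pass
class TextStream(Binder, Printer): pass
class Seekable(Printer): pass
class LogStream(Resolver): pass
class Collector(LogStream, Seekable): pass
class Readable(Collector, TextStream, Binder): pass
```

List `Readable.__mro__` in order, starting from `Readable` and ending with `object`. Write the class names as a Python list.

L[Readable] = Readable + merge(L[Collector], L[TextStream], L[Binder], [Collector TextStream Binder])
  take Collector:  [Collector LogStream Seekable Printer Buffered Resolver object] + [TextStream Binder Printer Buffered Resolver object] + [Binder Buffered object] + [Collector TextStream Binder]
  take LogStream:  [LogStream Seekable Printer Buffered Resolver object] + [TextStream Binder Printer Buffered Resolver object] + [Binder Buffered object] + [TextStream Binder]
  take Seekable:  [Seekable Printer Buffered Resolver object] + [TextStream Binder Printer Buffered Resolver object] + [Binder Buffered object] + [TextStream Binder]
  take TextStream:  [Printer Buffered Resolver object] + [TextStream Binder Printer Buffered Resolver object] + [Binder Buffered object] + [TextStream Binder]
  take Binder:  [Printer Buffered Resolver object] + [Binder Printer Buffered Resolver object] + [Binder Buffered object] + [Binder]
  take Printer:  [Printer Buffered Resolver object] + [Printer Buffered Resolver object] + [Buffered object]
  take Buffered:  [Buffered Resolver object] + [Buffered Resolver object] + [Buffered object]
  take Resolver:  [Resolver object] + [Resolver object] + [object]
  take object:  [object] + [object] + [object]

[Readable, Collector, LogStream, Seekable, TextStream, Binder, Printer, Buffered, Resolver, object]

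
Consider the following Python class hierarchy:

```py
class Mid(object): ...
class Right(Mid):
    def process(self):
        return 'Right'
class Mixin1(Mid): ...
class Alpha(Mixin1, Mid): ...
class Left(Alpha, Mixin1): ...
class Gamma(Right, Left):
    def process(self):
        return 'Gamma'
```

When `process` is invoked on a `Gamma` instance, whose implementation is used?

L[Gamma] = Gamma + merge(L[Right], L[Left], [Right Left])
  take Right:  [Right Mid object] + [Left Alpha Mixin1 Mid object] + [Right Left]
  take Left:  [Mid object] + [Left Alpha Mixin1 Mid object] + [Left]
  take Alpha:  [Mid object] + [Alpha Mixin1 Mid object]
  take Mixin1:  [Mid object] + [Mixin1 Mid object]
  take Mid:  [Mid object] + [Mid object]
  take object:  [object] + [object]
MRO: Gamma Right Left Alpha Mixin1 Mid object
process is defined in: Gamma, Right. First along the MRO is Gamma.

Gamma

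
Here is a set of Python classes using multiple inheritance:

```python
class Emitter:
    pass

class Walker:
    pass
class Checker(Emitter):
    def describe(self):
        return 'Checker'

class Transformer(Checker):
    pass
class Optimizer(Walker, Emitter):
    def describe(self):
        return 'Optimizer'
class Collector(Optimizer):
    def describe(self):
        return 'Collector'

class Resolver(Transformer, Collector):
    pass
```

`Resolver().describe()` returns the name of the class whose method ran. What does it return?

L[Resolver] = Resolver + merge(L[Transformer], L[Collector], [Transformer Collector])
  take Transformer:  [Transformer Checker Emitter object] + [Collector Optimizer Walker Emitter object] + [Transformer Collector]
  take Checker:  [Checker Emitter object] + [Collector Optimizer Walker Emitter object] + [Collector]
  take Collector:  [Emitter object] + [Collector Optimizer Walker Emitter object] + [Collector]
  take Optimizer:  [Emitter object] + [Optimizer Walker Emitter object]
  take Walker:  [Emitter object] + [Walker Emitter object]
  take Emitter:  [Emitter object] + [Emitter object]
  take object:  [object] + [object]
MRO: Resolver Transformer Checker Collector Optimizer Walker Emitter object
describe is defined in: Checker, Collector, Optimizer. First along the MRO is Checker.

Checker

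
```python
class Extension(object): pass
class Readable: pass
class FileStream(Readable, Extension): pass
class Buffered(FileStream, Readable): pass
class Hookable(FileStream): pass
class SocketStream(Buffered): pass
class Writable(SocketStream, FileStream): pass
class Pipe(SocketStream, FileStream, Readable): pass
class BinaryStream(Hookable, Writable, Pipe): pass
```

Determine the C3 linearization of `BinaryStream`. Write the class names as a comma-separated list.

L[BinaryStream] = BinaryStream + merge(L[Hookable], L[Writable], L[Pipe], [Hookable Writable Pipe])
  take Hookable:  [Hookable FileStream Readable Extension object] + [Writable SocketStream Buffered FileStream Readable Extension object] + [Pipe SocketStream Buffered FileStream Readable Extension object] + [Hookable Writable Pipe]
  take Writable:  [FileStream Readable Extension object] + [Writable SocketStream Buffered FileStream Readable Extension object] + [Pipe SocketStream Buffered FileStream Readable Extension object] + [Writable Pipe]
  take Pipe:  [FileStream Readable Extension object] + [SocketStream Buffered FileStream Readable Extension object] + [Pipe SocketStream Buffered FileStream Readable Extension object] + [Pipe]
  take SocketStream:  [FileStream Readable Extension object] + [SocketStream Buffered FileStream Readable Extension object] + [SocketStream Buffered FileStream Readable Extension object]
  take Buffered:  [FileStream Readable Extension object] + [Buffered FileStream Readable Extension object] + [Buffered FileStream Readable Extension object]
  take FileStream:  [FileStream Readable Extension object] + [FileStream Readable Extension object] + [FileStream Readable Extension object]
  take Readable:  [Readable Extension object] + [Readable Extension object] + [Readable Extension object]
  take Extension:  [Extension object] + [Extension object] + [Extension object]
  take object:  [object] + [object] + [object]

BinaryStream, Hookable, Writable, Pipe, SocketStream, Buffered, FileStream, Readable, Extension, object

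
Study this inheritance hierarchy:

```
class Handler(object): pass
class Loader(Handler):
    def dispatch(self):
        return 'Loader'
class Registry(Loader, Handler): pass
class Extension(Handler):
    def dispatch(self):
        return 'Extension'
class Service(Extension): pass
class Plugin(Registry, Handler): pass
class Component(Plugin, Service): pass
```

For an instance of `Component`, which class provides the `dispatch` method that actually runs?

Loader

L[Component] = Component + merge(L[Plugin], L[Service], [Plugin Service])
  take Plugin:  [Plugin Registry Loader Handler object] + [Service Extension Handler object] + [Plugin Service]
  take Registry:  [Registry Loader Handler object] + [Service Extension Handler object] + [Service]
  take Loader:  [Loader Handler object] + [Service Extension Handler object] + [Service]
  take Service:  [Handler object] + [Service Extension Handler object] + [Service]
  take Extension:  [Handler object] + [Extension Handler object]
  take Handler:  [Handler object] + [Handler object]
  take object:  [object] + [object]
MRO: Component Plugin Registry Loader Service Extension Handler object
dispatch is defined in: Extension, Loader. First along the MRO is Loader.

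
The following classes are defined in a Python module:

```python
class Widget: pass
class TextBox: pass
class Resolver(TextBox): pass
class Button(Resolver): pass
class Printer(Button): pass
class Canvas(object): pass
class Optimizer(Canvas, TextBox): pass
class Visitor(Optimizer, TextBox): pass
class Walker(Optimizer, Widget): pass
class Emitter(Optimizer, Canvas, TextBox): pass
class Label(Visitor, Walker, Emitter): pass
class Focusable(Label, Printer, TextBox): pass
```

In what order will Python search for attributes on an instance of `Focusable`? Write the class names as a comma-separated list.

L[Focusable] = Focusable + merge(L[Label], L[Printer], L[TextBox], [Label Printer TextBox])
  take Label:  [Label Visitor Walker Emitter Optimizer Canvas TextBox Widget object] + [Printer Button Resolver TextBox object] + [TextBox object] + [Label Printer TextBox]
  take Visitor:  [Visitor Walker Emitter Optimizer Canvas TextBox Widget object] + [Printer Button Resolver TextBox object] + [TextBox object] + [Printer TextBox]
  take Walker:  [Walker Emitter Optimizer Canvas TextBox Widget object] + [Printer Button Resolver TextBox object] + [TextBox object] + [Printer TextBox]
  take Emitter:  [Emitter Optimizer Canvas TextBox Widget object] + [Printer Button Resolver TextBox object] + [TextBox object] + [Printer TextBox]
  take Optimizer:  [Optimizer Canvas TextBox Widget object] + [Printer Button Resolver TextBox object] + [TextBox object] + [Printer TextBox]
  take Canvas:  [Canvas TextBox Widget object] + [Printer Button Resolver TextBox object] + [TextBox object] + [Printer TextBox]
  take Printer:  [TextBox Widget object] + [Printer Button Resolver TextBox object] + [TextBox object] + [Printer TextBox]
  take Button:  [TextBox Widget object] + [Button Resolver TextBox object] + [TextBox object] + [TextBox]
  take Resolver:  [TextBox Widget object] + [Resolver TextBox object] + [TextBox object] + [TextBox]
  take TextBox:  [TextBox Widget object] + [TextBox object] + [TextBox object] + [TextBox]
  take Widget:  [Widget object] + [object] + [object]
  take object:  [object] + [object] + [object]

Focusable, Label, Visitor, Walker, Emitter, Optimizer, Canvas, Printer, Button, Resolver, TextBox, Widget, object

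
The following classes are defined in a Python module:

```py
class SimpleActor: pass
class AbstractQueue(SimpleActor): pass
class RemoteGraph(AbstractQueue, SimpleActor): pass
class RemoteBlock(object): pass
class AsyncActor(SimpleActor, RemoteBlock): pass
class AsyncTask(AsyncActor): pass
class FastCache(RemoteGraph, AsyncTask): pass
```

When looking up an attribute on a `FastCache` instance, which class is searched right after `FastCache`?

RemoteGraph

L[FastCache] = FastCache + merge(L[RemoteGraph], L[AsyncTask], [RemoteGraph AsyncTask])
  take RemoteGraph:  [RemoteGraph AbstractQueue SimpleActor object] + [AsyncTask AsyncActor SimpleActor RemoteBlock object] + [RemoteGraph AsyncTask]
  take AbstractQueue:  [AbstractQueue SimpleActor object] + [AsyncTask AsyncActor SimpleActor RemoteBlock object] + [AsyncTask]
  take AsyncTask:  [SimpleActor object] + [AsyncTask AsyncActor SimpleActor RemoteBlock object] + [AsyncTask]
  take AsyncActor:  [SimpleActor object] + [AsyncActor SimpleActor RemoteBlock object]
  take SimpleActor:  [SimpleActor object] + [SimpleActor RemoteBlock object]
  take RemoteBlock:  [object] + [RemoteBlock object]
  take object:  [object] + [object]
MRO: FastCache RemoteGraph AbstractQueue AsyncTask AsyncActor SimpleActor RemoteBlock object
FastCache is at position 0; next is RemoteGraph.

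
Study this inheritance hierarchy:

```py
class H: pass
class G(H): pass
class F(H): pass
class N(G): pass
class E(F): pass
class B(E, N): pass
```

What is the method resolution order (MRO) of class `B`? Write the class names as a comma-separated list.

L[B] = B + merge(L[E], L[N], [E N])
  take E:  [E F H object] + [N G H object] + [E N]
  take F:  [F H object] + [N G H object] + [N]
  take N:  [H object] + [N G H object] + [N]
  take G:  [H object] + [G H object]
  take H:  [H object] + [H object]
  take object:  [object] + [object]

B, E, F, N, G, H, object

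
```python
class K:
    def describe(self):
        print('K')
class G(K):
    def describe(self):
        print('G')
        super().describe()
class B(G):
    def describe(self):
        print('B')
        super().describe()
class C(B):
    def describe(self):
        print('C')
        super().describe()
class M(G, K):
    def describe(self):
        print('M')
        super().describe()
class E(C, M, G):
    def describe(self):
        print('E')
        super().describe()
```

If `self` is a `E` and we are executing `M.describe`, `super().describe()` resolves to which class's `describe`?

G

L[E] = E + merge(L[C], L[M], L[G], [C M G])
  take C:  [C B G K object] + [M G K object] + [G K object] + [C M G]
  take B:  [B G K object] + [M G K object] + [G K object] + [M G]
  take M:  [G K object] + [M G K object] + [G K object] + [M G]
  take G:  [G K object] + [G K object] + [G K object] + [G]
  take K:  [K object] + [K object] + [K object]
  take object:  [object] + [object] + [object]
MRO: E C B M G K object
super() in M.describe on a E instance goes to the class after M in E's MRO: G.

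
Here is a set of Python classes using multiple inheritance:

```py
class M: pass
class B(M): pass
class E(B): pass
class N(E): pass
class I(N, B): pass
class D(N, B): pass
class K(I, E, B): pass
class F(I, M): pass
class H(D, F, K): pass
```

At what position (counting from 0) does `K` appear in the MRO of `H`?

3

L[H] = H + merge(L[D], L[F], L[K], [D F K])
  take D:  [D N E B M object] + [F I N E B M object] + [K I N E B M object] + [D F K]
  take F:  [N E B M object] + [F I N E B M object] + [K I N E B M object] + [F K]
  take K:  [N E B M object] + [I N E B M object] + [K I N E B M object] + [K]
  take I:  [N E B M object] + [I N E B M object] + [I N E B M object]
  take N:  [N E B M object] + [N E B M object] + [N E B M object]
  take E:  [E B M object] + [E B M object] + [E B M object]
  take B:  [B M object] + [B M object] + [B M object]
  take M:  [M object] + [M object] + [M object]
  take object:  [object] + [object] + [object]
MRO: H D F K I N E B M object
K sits at index 3.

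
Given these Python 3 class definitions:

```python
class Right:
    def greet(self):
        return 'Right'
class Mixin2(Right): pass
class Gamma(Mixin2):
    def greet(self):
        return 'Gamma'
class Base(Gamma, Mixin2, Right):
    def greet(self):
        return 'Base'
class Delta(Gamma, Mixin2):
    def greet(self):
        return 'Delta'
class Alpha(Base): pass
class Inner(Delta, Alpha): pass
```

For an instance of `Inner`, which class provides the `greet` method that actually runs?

L[Inner] = Inner + merge(L[Delta], L[Alpha], [Delta Alpha])
  take Delta:  [Delta Gamma Mixin2 Right object] + [Alpha Base Gamma Mixin2 Right object] + [Delta Alpha]
  take Alpha:  [Gamma Mixin2 Right object] + [Alpha Base Gamma Mixin2 Right object] + [Alpha]
  take Base:  [Gamma Mixin2 Right object] + [Base Gamma Mixin2 Right object]
  take Gamma:  [Gamma Mixin2 Right object] + [Gamma Mixin2 Right object]
  take Mixin2:  [Mixin2 Right object] + [Mixin2 Right object]
  take Right:  [Right object] + [Right object]
  take object:  [object] + [object]
MRO: Inner Delta Alpha Base Gamma Mixin2 Right object
greet is defined in: Base, Delta, Gamma, Right. First along the MRO is Delta.

Delta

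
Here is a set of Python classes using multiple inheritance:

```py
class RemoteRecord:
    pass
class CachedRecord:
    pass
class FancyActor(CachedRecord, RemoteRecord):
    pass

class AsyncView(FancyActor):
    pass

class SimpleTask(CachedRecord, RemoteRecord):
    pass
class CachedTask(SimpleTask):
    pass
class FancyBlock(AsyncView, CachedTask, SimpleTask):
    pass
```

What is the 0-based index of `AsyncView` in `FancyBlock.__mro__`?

1

L[FancyBlock] = FancyBlock + merge(L[AsyncView], L[CachedTask], L[SimpleTask], [AsyncView CachedTask SimpleTask])
  take AsyncView:  [AsyncView FancyActor CachedRecord RemoteRecord object] + [CachedTask SimpleTask CachedRecord RemoteRecord object] + [SimpleTask CachedRecord RemoteRecord object] + [AsyncView CachedTask SimpleTask]
  take FancyActor:  [FancyActor CachedRecord RemoteRecord object] + [CachedTask SimpleTask CachedRecord RemoteRecord object] + [SimpleTask CachedRecord RemoteRecord object] + [CachedTask SimpleTask]
  take CachedTask:  [CachedRecord RemoteRecord object] + [CachedTask SimpleTask CachedRecord RemoteRecord object] + [SimpleTask CachedRecord RemoteRecord object] + [CachedTask SimpleTask]
  take SimpleTask:  [CachedRecord RemoteRecord object] + [SimpleTask CachedRecord RemoteRecord object] + [SimpleTask CachedRecord RemoteRecord object] + [SimpleTask]
  take CachedRecord:  [CachedRecord RemoteRecord object] + [CachedRecord RemoteRecord object] + [CachedRecord RemoteRecord object]
  take RemoteRecord:  [RemoteRecord object] + [RemoteRecord object] + [RemoteRecord object]
  take object:  [object] + [object] + [object]
MRO: FancyBlock AsyncView FancyActor CachedTask SimpleTask CachedRecord RemoteRecord object
AsyncView sits at index 1.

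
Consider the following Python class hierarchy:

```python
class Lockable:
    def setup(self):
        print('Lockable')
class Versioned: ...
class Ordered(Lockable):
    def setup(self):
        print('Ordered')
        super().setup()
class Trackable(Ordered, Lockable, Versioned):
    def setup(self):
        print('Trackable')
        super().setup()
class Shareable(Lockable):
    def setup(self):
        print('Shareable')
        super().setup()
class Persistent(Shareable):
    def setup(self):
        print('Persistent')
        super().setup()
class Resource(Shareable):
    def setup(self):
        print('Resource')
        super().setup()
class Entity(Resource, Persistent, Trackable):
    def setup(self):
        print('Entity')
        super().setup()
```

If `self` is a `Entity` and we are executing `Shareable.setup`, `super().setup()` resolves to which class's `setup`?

L[Entity] = Entity + merge(L[Resource], L[Persistent], L[Trackable], [Resource Persistent Trackable])
  take Resource:  [Resource Shareable Lockable object] + [Persistent Shareable Lockable object] + [Trackable Ordered Lockable Versioned object] + [Resource Persistent Trackable]
  take Persistent:  [Shareable Lockable object] + [Persistent Shareable Lockable object] + [Trackable Ordered Lockable Versioned object] + [Persistent Trackable]
  take Shareable:  [Shareable Lockable object] + [Shareable Lockable object] + [Trackable Ordered Lockable Versioned object] + [Trackable]
  take Trackable:  [Lockable object] + [Lockable object] + [Trackable Ordered Lockable Versioned object] + [Trackable]
  take Ordered:  [Lockable object] + [Lockable object] + [Ordered Lockable Versioned object]
  take Lockable:  [Lockable object] + [Lockable object] + [Lockable Versioned object]
  take Versioned:  [object] + [object] + [Versioned object]
  take object:  [object] + [object] + [object]
MRO: Entity Resource Persistent Shareable Trackable Ordered Lockable Versioned object
super() in Shareable.setup on a Entity instance goes to the class after Shareable in Entity's MRO: Trackable.

Trackable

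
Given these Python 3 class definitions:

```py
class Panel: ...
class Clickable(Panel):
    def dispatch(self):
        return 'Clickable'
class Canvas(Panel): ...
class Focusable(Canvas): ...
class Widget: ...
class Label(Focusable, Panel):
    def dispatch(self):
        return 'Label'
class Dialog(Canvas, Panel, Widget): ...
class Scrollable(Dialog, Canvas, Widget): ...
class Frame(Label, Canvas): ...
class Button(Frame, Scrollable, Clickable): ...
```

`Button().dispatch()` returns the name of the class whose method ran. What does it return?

Label

L[Button] = Button + merge(L[Frame], L[Scrollable], L[Clickable], [Frame Scrollable Clickable])
  take Frame:  [Frame Label Focusable Canvas Panel object] + [Scrollable Dialog Canvas Panel Widget object] + [Clickable Panel object] + [Frame Scrollable Clickable]
  take Label:  [Label Focusable Canvas Panel object] + [Scrollable Dialog Canvas Panel Widget object] + [Clickable Panel object] + [Scrollable Clickable]
  take Focusable:  [Focusable Canvas Panel object] + [Scrollable Dialog Canvas Panel Widget object] + [Clickable Panel object] + [Scrollable Clickable]
  take Scrollable:  [Canvas Panel object] + [Scrollable Dialog Canvas Panel Widget object] + [Clickable Panel object] + [Scrollable Clickable]
  take Dialog:  [Canvas Panel object] + [Dialog Canvas Panel Widget object] + [Clickable Panel object] + [Clickable]
  take Canvas:  [Canvas Panel object] + [Canvas Panel Widget object] + [Clickable Panel object] + [Clickable]
  take Clickable:  [Panel object] + [Panel Widget object] + [Clickable Panel object] + [Clickable]
  take Panel:  [Panel object] + [Panel Widget object] + [Panel object]
  take Widget:  [object] + [Widget object] + [object]
  take object:  [object] + [object] + [object]
MRO: Button Frame Label Focusable Scrollable Dialog Canvas Clickable Panel Widget object
dispatch is defined in: Clickable, Label. First along the MRO is Label.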